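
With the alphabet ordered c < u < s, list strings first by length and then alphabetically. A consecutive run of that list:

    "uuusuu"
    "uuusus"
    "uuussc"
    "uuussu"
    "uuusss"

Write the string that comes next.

uusccc

The successor of uuusss increments the rightmost position that isn't already s and resets every position after it to c.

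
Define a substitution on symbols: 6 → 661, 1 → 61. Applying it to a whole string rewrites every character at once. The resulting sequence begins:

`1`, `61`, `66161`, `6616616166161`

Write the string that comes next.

6616616166166161661616616616166161

Applying the rule to each of the 13 symbols of 6616616166161 gives the pieces 661 661 61 661 661 61 661 61 661 661 61 661 61, which concatenate to the answer.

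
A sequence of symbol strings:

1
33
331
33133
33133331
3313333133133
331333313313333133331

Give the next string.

From term 3 onward, concatenate the last term with the second-to-last: 33·1 = 331, 331·33 = 33133, …
The next term joins 331333313313333133331 and 3313333133133.

3313333133133331333313313333133133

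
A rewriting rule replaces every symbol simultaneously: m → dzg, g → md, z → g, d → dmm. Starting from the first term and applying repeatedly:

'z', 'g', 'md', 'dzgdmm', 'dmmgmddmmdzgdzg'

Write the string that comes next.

dmmdzgdzgmddzgdmmdmmdzgdzgdmmgmddmmgmd

Applying the rule to each of the 15 symbols of dmmgmddmmdzgdzg gives the pieces dmm dzg dzg md dzg dmm dmm dzg dzg dmm g md dmm g md, which concatenate to the answer.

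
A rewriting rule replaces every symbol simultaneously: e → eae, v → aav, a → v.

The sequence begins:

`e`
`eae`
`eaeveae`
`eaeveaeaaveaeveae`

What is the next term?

eaeveaeaaveaeveaevvaaveaeveaeaaveaeveae

φ(eaeveaeaaveaeveae) expands symbol-by-symbol to eae v eae aav eae v eae v v aav eae v eae aav eae v eae; joining the 17 pieces gives the next term.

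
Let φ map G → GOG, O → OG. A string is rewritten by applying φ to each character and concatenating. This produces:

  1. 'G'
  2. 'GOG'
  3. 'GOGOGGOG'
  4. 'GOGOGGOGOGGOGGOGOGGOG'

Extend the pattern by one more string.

GOGOGGOGOGGOGGOGOGGOGOGGOGGOGOGGOGGOGOGGOGOGGOGGOGOGGOG

Applying the rule to each of the 21 symbols of GOGOGGOGOGGOGGOGOGGOG gives the pieces GOG OG GOG OG GOG GOG OG GOG OG GOG GOG OG GOG GOG OG GOG OG GOG GOG OG GOG, which concatenate to the answer.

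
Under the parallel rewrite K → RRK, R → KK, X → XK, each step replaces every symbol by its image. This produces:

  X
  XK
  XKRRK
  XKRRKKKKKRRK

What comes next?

XKRRKKKKKRRKRRKRRKRRKRRKKKKKRRK

Rewriting each symbol of XKRRKKKKKRRK: X→XK, K→RRK, R→KK, R→KK, K→RRK, K→RRK, K→RRK, K→RRK, K→RRK, R→KK, R→KK, K→RRK, which concatenates to XK RRK KK KK RRK RRK RRK RRK RRK KK KK RRK.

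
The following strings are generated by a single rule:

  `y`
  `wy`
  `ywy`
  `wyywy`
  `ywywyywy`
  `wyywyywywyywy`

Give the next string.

From term 3 onward, concatenate the second-to-last term with the last: y·wy = ywy, wy·ywy = wyywy, …
Continuing: ywywyywy · wyywyywywyywy gives term 7.

ywywyywywyywyywywyywy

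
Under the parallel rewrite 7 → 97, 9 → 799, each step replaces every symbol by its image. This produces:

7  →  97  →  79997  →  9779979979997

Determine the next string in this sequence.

Rewriting the 13 symbols of 9779979979997 one by one yields 799 97 97 799 799 97 799 799 97 799 799 799 97; concatenated:

7999797799799977997999779979979997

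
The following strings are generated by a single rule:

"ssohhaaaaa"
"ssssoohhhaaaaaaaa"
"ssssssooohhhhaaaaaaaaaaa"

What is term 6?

Each string has the form s^{2n} o^{n} h^{n+1} a^{3n+2} (n = 1, 2, …).
Setting n = 6 gives 12, 6, 7, 20 characters in each block.

ssssssssssssoooooohhhhhhhaaaaaaaaaaaaaaaaaaaa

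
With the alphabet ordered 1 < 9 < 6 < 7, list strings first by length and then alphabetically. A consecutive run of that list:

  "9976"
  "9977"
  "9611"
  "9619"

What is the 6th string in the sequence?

9617

Advancing 2 positions from 9619 through 9619 → 9616 reaches term 6.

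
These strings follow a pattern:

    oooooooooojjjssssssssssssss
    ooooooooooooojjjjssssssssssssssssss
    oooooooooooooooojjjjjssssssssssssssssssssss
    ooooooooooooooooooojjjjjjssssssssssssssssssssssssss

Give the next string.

oooooooooooooooooooooojjjjjjjssssssssssssssssssssssssssssss

Reading off run lengths: o runs 10, 13, 16, 19; j runs 3, 4, 5, 6; s runs 14, 18, 22, 26 — each is linear in n, where the shown terms are n = 3, 4, 5, 6.
Setting n = 7 gives 22, 7, 30 characters in each block.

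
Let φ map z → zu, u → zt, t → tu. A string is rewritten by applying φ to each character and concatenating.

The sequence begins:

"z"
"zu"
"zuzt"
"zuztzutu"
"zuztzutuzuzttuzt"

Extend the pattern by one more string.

Replace each of the 16 characters of zuztzutuzuzttuzt in place — zu zt zu tu zu zt tu zt zu zt zu tu tu zt zu tu — and concatenate.

zuztzutuzuzttuztzuztzututuztzutu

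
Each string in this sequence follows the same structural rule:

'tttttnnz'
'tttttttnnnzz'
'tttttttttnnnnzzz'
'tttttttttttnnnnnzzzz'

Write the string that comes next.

tttttttttttttnnnnnnzzzzz

Reading off run lengths: t runs 5, 7, 9, 11; n runs 2, 3, 4, 5; z runs 1, 2, 3, 4 — each is linear in n, where the shown terms are n = 2, 3, 4, 5.
For the next term, n = 6, so the run lengths are 13, 6, 5.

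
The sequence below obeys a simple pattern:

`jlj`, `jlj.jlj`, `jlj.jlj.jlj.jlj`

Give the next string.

jlj.jlj.jlj.jlj.jlj.jlj.jlj.jlj

Every step duplicates the string with '.' between the halves.
One more doubling of jlj.jlj.jlj.jlj gives the answer.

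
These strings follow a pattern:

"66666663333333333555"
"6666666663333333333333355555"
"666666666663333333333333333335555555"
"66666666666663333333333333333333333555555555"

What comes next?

6666666666666663333333333333333333333333355555555555

The n-th term is 2n+3 6's then 4n+2 3's then 2n-1 5's, where the shown terms are n = 2, 3, 4, 5.
Setting n = 6 gives 15, 26, 11 characters in each block.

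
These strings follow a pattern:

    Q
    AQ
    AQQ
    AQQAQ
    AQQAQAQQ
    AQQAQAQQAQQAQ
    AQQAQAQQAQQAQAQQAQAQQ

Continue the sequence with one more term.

From term 3 onward, concatenate the last term with the second-to-last: AQ·Q = AQQ, AQQ·AQ = AQQAQ, …
So term 8 is AQQAQAQQAQQAQAQQAQAQQ·AQQAQAQQAQQAQ.

AQQAQAQQAQQAQAQQAQAQQAQQAQAQQAQQAQ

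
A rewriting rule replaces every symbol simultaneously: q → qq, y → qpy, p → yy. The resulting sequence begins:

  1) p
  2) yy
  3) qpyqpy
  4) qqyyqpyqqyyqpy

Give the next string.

qqqqqpyqpyqqyyqpyqqqqqpyqpyqqyyqpy

Applying the rule to each of the 14 symbols of qqyyqpyqqyyqpy gives the pieces qq qq qpy qpy qq yy qpy qq qq qpy qpy qq yy qpy, which concatenate to the answer.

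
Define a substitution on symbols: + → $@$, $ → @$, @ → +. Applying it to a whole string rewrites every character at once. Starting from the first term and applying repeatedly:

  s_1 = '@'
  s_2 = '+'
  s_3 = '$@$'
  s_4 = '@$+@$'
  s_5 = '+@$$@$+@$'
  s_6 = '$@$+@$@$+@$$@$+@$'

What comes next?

@$+@$$@$+@$+@$$@$+@$@$+@$$@$+@$

Replace each of the 17 characters of $@$+@$@$+@$$@$+@$ in place — @$ + @$ $@$ + @$ + @$ $@$ + @$ @$ + @$ $@$ + @$ — and concatenate.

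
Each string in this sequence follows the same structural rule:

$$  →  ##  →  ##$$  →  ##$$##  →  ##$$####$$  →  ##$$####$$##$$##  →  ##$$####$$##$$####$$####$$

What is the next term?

##$$####$$##$$####$$####$$##$$####$$##$$##

This is a Fibonacci-style word recurrence s(k) = s(k−1)·s(k−2): e.g. ##·$$ = ##$$.
The next term joins ##$$####$$##$$####$$####$$ and ##$$####$$##$$##.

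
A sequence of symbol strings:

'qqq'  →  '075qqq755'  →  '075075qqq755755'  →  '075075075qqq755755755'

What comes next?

075075075075qqq755755755755

Each term wraps the previous one in 075 on the left and 755 on the right.
One more step from 075075075qqq755755755 gives the answer.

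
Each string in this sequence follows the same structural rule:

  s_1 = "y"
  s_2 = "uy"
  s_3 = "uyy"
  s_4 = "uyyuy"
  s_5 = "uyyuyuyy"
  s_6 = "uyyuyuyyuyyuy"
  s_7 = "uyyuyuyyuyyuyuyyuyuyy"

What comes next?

From term 3 onward, concatenate the last term with the second-to-last: uy·y = uyy, uyy·uy = uyyuy, …
Continuing: uyyuyuyyuyyuyuyyuyuyy · uyyuyuyyuyyuy gives term 8.

uyyuyuyyuyyuyuyyuyuyyuyyuyuyyuyyuy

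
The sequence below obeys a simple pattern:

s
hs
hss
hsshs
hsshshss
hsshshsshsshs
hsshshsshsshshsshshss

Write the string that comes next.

Each term (from the third on) is the previous term followed by the one before it: term 3 = hs·s = hss.
So term 8 is hsshshsshsshshsshshss·hsshshsshsshs.

hsshshsshsshshsshshsshsshshsshsshs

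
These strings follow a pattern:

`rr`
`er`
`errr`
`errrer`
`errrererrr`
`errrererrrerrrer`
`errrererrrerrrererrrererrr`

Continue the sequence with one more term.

From term 3 onward, concatenate the last term with the second-to-last: er·rr = errr, errr·er = errrer, …
Continuing: errrererrrerrrererrrererrr · errrererrrerrrer gives term 8.

errrererrrerrrererrrererrrerrrererrrerrrer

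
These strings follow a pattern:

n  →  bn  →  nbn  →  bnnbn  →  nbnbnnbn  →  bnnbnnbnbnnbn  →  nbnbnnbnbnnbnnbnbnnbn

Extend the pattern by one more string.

From term 3 onward, concatenate the second-to-last term with the last: n·bn = nbn, bn·nbn = bnnbn, …
The next term joins bnnbnnbnbnnbn and nbnbnnbnbnnbnnbnbnnbn.

bnnbnnbnbnnbnnbnbnnbnbnnbnnbnbnnbn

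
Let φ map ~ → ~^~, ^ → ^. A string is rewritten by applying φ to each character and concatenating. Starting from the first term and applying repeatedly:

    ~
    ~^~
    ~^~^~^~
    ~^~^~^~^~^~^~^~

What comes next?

~^~^~^~^~^~^~^~^~^~^~^~^~^~^~^~

Applying the rule to each of the 15 symbols of ~^~^~^~^~^~^~^~ gives the pieces ~^~ ^ ~^~ ^ ~^~ ^ ~^~ ^ ~^~ ^ ~^~ ^ ~^~ ^ ~^~, which concatenate to the answer.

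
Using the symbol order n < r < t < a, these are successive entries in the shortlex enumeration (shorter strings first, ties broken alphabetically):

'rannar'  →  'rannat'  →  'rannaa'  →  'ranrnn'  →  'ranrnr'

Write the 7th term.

Advancing 2 positions from ranrnr through ranrnr → ranrnt reaches term 7.

ranrna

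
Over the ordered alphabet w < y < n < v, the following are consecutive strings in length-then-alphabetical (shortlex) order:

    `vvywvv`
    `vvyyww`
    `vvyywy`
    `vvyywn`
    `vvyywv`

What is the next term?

vvyyyw

Treat vvyywv as a base-4 numeral over the given alphabet and add one, carrying through any trailing v's.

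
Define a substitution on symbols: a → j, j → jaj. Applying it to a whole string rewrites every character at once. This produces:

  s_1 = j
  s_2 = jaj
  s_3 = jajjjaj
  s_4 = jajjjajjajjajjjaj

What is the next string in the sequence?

jajjjajjajjajjjajjajjjajjajjjajjajjajjjaj

Replace each of the 17 characters of jajjjajjajjajjjaj in place — jaj j jaj jaj jaj j jaj jaj j jaj jaj j jaj jaj jaj j jaj — and concatenate.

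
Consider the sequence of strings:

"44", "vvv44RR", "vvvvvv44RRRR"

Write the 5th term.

vvvvvvvvvvvv44RRRRRRRR

s(k+1) = vvv·s(k)·RR, so each term gains vvv as a prefix and RR as a suffix.
From vvvvvv44RRRR, 2 further steps: vvvvvv44RRRR → vvvvvvvvv44RRRRRR → (answer).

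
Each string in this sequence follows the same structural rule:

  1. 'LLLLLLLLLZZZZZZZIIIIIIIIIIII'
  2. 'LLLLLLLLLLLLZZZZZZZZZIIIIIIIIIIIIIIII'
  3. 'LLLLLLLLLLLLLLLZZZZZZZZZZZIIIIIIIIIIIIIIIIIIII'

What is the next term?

LLLLLLLLLLLLLLLLLLZZZZZZZZZZZZZIIIIIIIIIIIIIIIIIIIIIIII

Reading off run lengths: L runs 9, 12, 15; Z runs 7, 9, 11; I runs 12, 16, 20 — each is linear in n, where the shown terms are n = 3, 4, 5.
For the next term, n = 6, so the run lengths are 18, 13, 24.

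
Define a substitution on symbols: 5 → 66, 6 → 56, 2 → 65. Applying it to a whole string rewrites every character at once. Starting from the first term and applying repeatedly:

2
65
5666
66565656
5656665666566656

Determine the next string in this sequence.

Applying the rule to each of the 16 symbols of 5656665666566656 gives the pieces 66 56 66 56 56 56 66 56 56 56 66 56 56 56 66 56, which concatenate to the answer.

66566656565666565656665656566656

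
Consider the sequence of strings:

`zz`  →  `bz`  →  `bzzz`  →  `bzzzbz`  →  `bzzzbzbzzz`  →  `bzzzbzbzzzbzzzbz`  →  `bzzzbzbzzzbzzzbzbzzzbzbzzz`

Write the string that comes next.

This is a Fibonacci-style word recurrence s(k) = s(k−1)·s(k−2): e.g. bz·zz = bzzz.
The next term joins bzzzbzbzzzbzzzbzbzzzbzbzzz and bzzzbzbzzzbzzzbz.

bzzzbzbzzzbzzzbzbzzzbzbzzzbzzzbzbzzzbzzzbz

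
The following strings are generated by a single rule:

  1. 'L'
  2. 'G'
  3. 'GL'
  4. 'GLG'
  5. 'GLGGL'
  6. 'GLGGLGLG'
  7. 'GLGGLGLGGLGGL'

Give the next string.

This is a Fibonacci-style word recurrence s(k) = s(k−1)·s(k−2): e.g. G·L = GL.
So term 8 is GLGGLGLGGLGGL·GLGGLGLG.

GLGGLGLGGLGGLGLGGLGLG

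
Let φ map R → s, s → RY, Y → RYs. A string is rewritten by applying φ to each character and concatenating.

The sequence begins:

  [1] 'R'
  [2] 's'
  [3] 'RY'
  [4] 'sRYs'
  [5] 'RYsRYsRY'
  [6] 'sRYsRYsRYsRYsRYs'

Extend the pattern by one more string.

Applying the rule to each of the 16 symbols of sRYsRYsRYsRYsRYs gives the pieces RY s RYs RY s RYs RY s RYs RY s RYs RY s RYs RY, which concatenate to the answer.

RYsRYsRYsRYsRYsRYsRYsRYsRYsRYsRY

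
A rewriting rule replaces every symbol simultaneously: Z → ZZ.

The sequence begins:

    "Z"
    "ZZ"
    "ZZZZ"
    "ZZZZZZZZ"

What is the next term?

ZZZZZZZZZZZZZZZZ

Expanding ZZZZZZZZ: Z→ZZ, Z→ZZ, Z→ZZ, Z→ZZ, Z→ZZ, Z→ZZ, Z→ZZ, Z→ZZ. Concatenated: ZZ ZZ ZZ ZZ ZZ ZZ ZZ ZZ.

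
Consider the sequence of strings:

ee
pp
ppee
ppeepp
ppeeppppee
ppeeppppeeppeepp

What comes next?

Each term (from the third on) is the previous term followed by the one before it: term 3 = pp·ee = ppee.
So term 7 is ppeeppppeeppeepp·ppeeppppee.

ppeeppppeeppeeppppeeppppee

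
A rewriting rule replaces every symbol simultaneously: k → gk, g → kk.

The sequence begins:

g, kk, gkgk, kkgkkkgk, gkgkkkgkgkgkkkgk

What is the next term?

Applying the rule to each of the 16 symbols of gkgkkkgkgkgkkkgk gives the pieces kk gk kk gk gk gk kk gk kk gk kk gk gk gk kk gk, which concatenate to the answer.

kkgkkkgkgkgkkkgkkkgkkkgkgkgkkkgk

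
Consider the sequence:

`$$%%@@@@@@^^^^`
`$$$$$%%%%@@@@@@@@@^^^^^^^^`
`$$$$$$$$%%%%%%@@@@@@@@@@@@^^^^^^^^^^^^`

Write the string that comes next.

Reading off run lengths: $ runs 2, 5, 8; % runs 2, 4, 6; @ runs 6, 9, 12; ^ runs 4, 8, 12 — each is linear in n (n = 1, 2, …).
Setting n = 4 gives 11, 8, 15, 16 characters in each block.

$$$$$$$$$$$%%%%%%%%@@@@@@@@@@@@@@@^^^^^^^^^^^^^^^^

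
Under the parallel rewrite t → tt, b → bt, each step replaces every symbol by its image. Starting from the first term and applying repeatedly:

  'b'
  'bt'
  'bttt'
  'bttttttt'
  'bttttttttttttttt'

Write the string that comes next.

Applying the rule to each of the 16 symbols of bttttttttttttttt gives the pieces bt tt tt tt tt tt tt tt tt tt tt tt tt tt tt tt, which concatenate to the answer.

bttttttttttttttttttttttttttttttt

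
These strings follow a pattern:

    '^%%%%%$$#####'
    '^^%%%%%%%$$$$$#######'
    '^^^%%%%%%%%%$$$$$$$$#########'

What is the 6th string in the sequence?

^^^^^^%%%%%%%%%%%%%%%$$$$$$$$$$$$$$$$$###############

Each string has the form ^^{n} %^{2n+3} $^{3n-1} #^{2n+3} (n = 1, 2, …).
Setting n = 6 gives 6, 15, 17, 15 characters in each block.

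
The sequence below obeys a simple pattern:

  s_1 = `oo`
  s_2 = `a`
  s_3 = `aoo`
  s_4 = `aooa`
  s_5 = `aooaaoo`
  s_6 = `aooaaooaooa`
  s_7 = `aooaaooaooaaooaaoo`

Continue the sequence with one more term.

From term 3 onward, concatenate the last term with the second-to-last: a·oo = aoo, aoo·a = aooa, …
So term 8 is aooaaooaooaaooaaoo·aooaaooaooa.

aooaaooaooaaooaaooaooaaooaooa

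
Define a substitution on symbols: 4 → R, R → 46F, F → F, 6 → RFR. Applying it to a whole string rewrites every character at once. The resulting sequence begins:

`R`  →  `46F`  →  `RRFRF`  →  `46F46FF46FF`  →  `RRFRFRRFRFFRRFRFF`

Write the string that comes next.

Rewriting the 17 symbols of RRFRFRRFRFFRRFRFF one by one yields 46F 46F F 46F F 46F 46F F 46F F F 46F 46F F 46F F F; concatenated:

46F46FF46FF46F46FF46FFF46F46FF46FFF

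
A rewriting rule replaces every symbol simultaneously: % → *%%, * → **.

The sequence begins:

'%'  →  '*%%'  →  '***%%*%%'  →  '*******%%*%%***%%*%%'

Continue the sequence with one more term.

***************%%*%%***%%*%%*******%%*%%***%%*%%

Applying the rule to each of the 20 symbols of *******%%*%%***%%*%% gives the pieces ** ** ** ** ** ** ** *%% *%% ** *%% *%% ** ** ** *%% *%% ** *%% *%%, which concatenate to the answer.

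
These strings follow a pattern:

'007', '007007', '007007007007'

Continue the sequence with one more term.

Each string is two copies of the previous one concatenated.
So the next term is two copies of 007007007007.

007007007007007007007007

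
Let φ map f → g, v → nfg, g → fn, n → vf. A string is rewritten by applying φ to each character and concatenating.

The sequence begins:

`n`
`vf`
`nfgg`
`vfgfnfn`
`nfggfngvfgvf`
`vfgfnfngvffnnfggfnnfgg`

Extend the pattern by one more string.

Replace each of the 22 characters of vfgfnfngvffnnfggfnnfgg in place — nfg g fn g vf g vf fn nfg g g vf vf g fn fn g vf vf g fn fn — and concatenate.

nfggfngvfgvffnnfgggvfvfgfnfngvfvfgfnfn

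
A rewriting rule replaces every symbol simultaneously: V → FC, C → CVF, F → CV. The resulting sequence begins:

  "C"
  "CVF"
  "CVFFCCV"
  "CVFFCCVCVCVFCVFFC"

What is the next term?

Applying the rule to each of the 17 symbols of CVFFCCVCVCVFCVFFC gives the pieces CVF FC CV CV CVF CVF FC CVF FC CVF FC CV CVF FC CV CV CVF, which concatenate to the answer.

CVFFCCVCVCVFCVFFCCVFFCCVFFCCVCVFFCCVCVCVF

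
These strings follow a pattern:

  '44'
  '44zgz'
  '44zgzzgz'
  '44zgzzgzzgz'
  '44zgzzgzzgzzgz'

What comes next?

Each term is the previous one with zgz appended.
Applying this once more to 44zgzzgzzgzzgz:

44zgzzgzzgzzgzzgz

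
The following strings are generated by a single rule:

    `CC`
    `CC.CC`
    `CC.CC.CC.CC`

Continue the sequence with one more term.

Every step duplicates the string with '.' between the halves.
Doubling CC.CC.CC.CC with '.' between the halves:

CC.CC.CC.CC.CC.CC.CC.CC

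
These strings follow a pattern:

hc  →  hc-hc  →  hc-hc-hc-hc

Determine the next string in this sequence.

Each string is two copies of the previous one joined by '-'.
Doubling hc-hc-hc-hc with '-' between the halves:

hc-hc-hc-hc-hc-hc-hc-hc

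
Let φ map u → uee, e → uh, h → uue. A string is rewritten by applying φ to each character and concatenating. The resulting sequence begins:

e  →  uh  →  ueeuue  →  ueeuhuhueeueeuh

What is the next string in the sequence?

ueeuhuhueeuueueeuueueeuhuhueeuhuhueeuue

Replace each of the 15 characters of ueeuhuhueeueeuh in place — uee uh uh uee uue uee uue uee uh uh uee uh uh uee uue — and concatenate.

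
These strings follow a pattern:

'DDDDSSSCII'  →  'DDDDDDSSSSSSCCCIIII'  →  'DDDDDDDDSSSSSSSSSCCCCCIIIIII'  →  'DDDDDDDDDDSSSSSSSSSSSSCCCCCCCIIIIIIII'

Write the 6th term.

DDDDDDDDDDDDDDSSSSSSSSSSSSSSSSSSCCCCCCCCCCCIIIIIIIIIIII

The n-th term is 2n+2 D's then 3n S's then 2n-1 C's then 2n I's (n = 1, 2, …).
Setting n = 6 gives 14, 18, 11, 12 characters in each block.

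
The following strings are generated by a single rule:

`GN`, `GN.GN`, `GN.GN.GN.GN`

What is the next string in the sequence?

GN.GN.GN.GN.GN.GN.GN.GN

Each string is two copies of the previous one joined by '.'.
One more doubling of GN.GN.GN.GN gives the answer.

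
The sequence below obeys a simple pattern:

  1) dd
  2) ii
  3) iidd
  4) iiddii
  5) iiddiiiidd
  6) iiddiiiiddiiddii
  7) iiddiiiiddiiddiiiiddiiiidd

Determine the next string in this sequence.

iiddiiiiddiiddiiiiddiiiiddiiddiiiiddiiddii

Each term (from the third on) is the previous term followed by the one before it: term 3 = ii·dd = iidd.
So term 8 is iiddiiiiddiiddiiiiddiiiidd·iiddiiiiddiiddii.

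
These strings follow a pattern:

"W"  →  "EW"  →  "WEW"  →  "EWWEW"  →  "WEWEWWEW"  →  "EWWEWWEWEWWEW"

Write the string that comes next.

From term 3 onward, concatenate the second-to-last term with the last: W·EW = WEW, EW·WEW = EWWEW, …
Continuing: WEWEWWEW · EWWEWWEWEWWEW gives term 7.

WEWEWWEWEWWEWWEWEWWEW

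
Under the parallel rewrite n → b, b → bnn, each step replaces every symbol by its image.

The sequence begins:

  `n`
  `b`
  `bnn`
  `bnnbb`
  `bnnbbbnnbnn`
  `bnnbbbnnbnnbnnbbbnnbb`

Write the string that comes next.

bnnbbbnnbnnbnnbbbnnbbbnnbbbnnbnnbnnbbbnnbnn

Replace each of the 21 characters of bnnbbbnnbnnbnnbbbnnbb in place — bnn b b bnn bnn bnn b b bnn b b bnn b b bnn bnn bnn b b bnn bnn — and concatenate.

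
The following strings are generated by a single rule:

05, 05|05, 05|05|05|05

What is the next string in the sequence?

s(k+1) = s(k)·|·s(k) — each term doubles the last with '|' between the halves.
Doubling 05|05|05|05 with '|' between the halves:

05|05|05|05|05|05|05|05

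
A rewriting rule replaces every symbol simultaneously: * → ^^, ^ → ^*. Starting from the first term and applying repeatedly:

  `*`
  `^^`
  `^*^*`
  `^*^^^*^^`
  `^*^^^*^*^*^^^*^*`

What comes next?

Replace each of the 16 characters of ^*^^^*^*^*^^^*^* in place — ^* ^^ ^* ^* ^* ^^ ^* ^^ ^* ^^ ^* ^* ^* ^^ ^* ^^ — and concatenate.

^*^^^*^*^*^^^*^^^*^^^*^*^*^^^*^^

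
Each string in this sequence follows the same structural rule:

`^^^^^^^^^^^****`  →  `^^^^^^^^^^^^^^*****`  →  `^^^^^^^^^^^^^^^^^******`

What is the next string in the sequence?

Reading off run lengths: ^ runs 11, 14, 17; * runs 4, 5, 6 — each is linear in n, where the shown terms are n = 3, 4, 5.
For the next term, n = 6, so the run lengths are 20, 7.

^^^^^^^^^^^^^^^^^^^^*******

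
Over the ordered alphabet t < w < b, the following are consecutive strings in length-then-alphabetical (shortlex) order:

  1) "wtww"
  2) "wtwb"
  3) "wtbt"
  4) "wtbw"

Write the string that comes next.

Treat wtbw as a base-3 numeral over the given alphabet and add one, carrying through any trailing b's.

wtbb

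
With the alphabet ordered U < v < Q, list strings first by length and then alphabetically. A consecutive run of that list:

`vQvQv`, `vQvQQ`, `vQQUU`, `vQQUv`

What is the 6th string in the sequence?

vQQvU

Advancing 2 positions from vQQUv through vQQUv → vQQUQ reaches term 6.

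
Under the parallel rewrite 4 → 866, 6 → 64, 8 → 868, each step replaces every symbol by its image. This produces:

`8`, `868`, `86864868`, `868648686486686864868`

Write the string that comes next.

Rewriting the 21 symbols of 868648686486686864868 one by one yields 868 64 868 64 866 868 64 868 64 866 868 64 64 868 64 868 64 866 868 64 868; concatenated:

868648686486686864868648668686464868648686486686864868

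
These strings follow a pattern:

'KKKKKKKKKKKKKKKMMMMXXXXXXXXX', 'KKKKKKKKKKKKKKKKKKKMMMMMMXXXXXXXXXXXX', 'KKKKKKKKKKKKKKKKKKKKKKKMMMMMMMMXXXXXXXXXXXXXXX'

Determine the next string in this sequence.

KKKKKKKKKKKKKKKKKKKKKKKKKKKMMMMMMMMMMXXXXXXXXXXXXXXXXXX

The n-th term is 4n+3 K's then 2n-2 M's then 3n X's, where the shown terms are n = 3, 4, 5.
Setting n = 6 gives 27, 10, 18 characters in each block.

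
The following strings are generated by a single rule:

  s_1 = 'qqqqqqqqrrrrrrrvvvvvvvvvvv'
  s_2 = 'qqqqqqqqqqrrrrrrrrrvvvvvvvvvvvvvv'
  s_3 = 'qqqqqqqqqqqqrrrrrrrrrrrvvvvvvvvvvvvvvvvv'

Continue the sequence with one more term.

qqqqqqqqqqqqqqrrrrrrrrrrrrrvvvvvvvvvvvvvvvvvvvv

The n-th term is 2n+2 q's then 2n+1 r's then 3n+2 v's, where the shown terms are n = 3, 4, 5.
At n = 6 the blocks have lengths 14, 13, 20.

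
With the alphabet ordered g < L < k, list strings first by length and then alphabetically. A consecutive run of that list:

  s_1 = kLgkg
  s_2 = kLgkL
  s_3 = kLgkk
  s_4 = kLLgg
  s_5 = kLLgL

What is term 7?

kLLLg

Stepping forward 2 times from kLLgL: kLLgL → kLLgk, then the target.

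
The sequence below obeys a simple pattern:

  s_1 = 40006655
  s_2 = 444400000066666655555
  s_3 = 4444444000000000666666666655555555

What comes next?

44444444440000000000006666666666666655555555555

The n-th term is 3n-2 4's then 3n 0's then 4n-2 6's then 3n-1 5's (n = 1, 2, …).
At n = 4 the blocks have lengths 10, 12, 14, 11.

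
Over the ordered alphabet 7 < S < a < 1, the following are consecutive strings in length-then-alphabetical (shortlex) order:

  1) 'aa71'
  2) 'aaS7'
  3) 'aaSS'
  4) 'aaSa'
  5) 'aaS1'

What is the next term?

The successor of aaS1 increments the rightmost position that isn't already 1 and resets every position after it to 7.

aaa7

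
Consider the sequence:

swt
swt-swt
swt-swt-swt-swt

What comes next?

Each string is two copies of the previous one joined by '-'.
Doubling swt-swt-swt-swt with '-' between the halves:

swt-swt-swt-swt-swt-swt-swt-swt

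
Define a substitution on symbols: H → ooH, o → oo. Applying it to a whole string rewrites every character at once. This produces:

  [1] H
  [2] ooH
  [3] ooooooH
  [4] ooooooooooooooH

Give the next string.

Rewriting the 15 symbols of ooooooooooooooH one by one yields oo oo oo oo oo oo oo oo oo oo oo oo oo oo ooH; concatenated:

ooooooooooooooooooooooooooooooH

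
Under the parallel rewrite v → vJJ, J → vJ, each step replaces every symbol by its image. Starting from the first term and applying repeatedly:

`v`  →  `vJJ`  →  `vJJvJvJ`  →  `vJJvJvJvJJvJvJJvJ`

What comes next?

vJJvJvJvJJvJvJJvJvJJvJvJvJJvJvJJvJvJvJJvJ

φ(vJJvJvJvJJvJvJJvJ) expands symbol-by-symbol to vJJ vJ vJ vJJ vJ vJJ vJ vJJ vJ vJ vJJ vJ vJJ vJ vJ vJJ vJ; joining the 17 pieces gives the next term.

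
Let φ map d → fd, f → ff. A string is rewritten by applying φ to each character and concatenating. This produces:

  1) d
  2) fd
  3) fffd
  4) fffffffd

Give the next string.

Rewriting each symbol of fffffffd: f→ff, f→ff, f→ff, f→ff, f→ff, f→ff, f→ff, d→fd, which concatenates to ff ff ff ff ff ff ff fd.

fffffffffffffffd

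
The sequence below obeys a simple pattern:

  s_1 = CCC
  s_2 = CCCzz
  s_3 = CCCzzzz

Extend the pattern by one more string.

The strings grow by a fixed suffix zz each time.
Applying this once more to CCCzzzz:

CCCzzzzzz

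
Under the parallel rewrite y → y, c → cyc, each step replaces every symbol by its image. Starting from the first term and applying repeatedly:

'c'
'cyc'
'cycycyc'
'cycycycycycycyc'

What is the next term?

cycycycycycycycycycycycycycycyc

φ(cycycycycycycyc) expands symbol-by-symbol to cyc y cyc y cyc y cyc y cyc y cyc y cyc y cyc; joining the 15 pieces gives the next term.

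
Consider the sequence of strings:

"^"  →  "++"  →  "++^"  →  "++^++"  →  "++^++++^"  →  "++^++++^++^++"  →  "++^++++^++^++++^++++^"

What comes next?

++^++++^++^++++^++++^++^++++^++^++

From term 3 onward, concatenate the last term with the second-to-last: ++·^ = ++^, ++^·++ = ++^++, …
Continuing: ++^++++^++^++++^++++^ · ++^++++^++^++ gives term 8.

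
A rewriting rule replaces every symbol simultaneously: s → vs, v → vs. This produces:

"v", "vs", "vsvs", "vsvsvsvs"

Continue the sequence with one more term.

vsvsvsvsvsvsvsvs

Apply φ to vsvsvsvs symbol by symbol: v→vs, s→vs, v→vs, s→vs, v→vs, s→vs, v→vs, s→vs; joined: vs vs vs vs vs vs vs vs.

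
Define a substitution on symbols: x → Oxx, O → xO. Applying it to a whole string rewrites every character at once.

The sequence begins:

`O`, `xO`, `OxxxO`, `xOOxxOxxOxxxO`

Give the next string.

φ(xOOxxOxxOxxxO) expands symbol-by-symbol to Oxx xO xO Oxx Oxx xO Oxx Oxx xO Oxx Oxx Oxx xO; joining the 13 pieces gives the next term.

OxxxOxOOxxOxxxOOxxOxxxOOxxOxxOxxxO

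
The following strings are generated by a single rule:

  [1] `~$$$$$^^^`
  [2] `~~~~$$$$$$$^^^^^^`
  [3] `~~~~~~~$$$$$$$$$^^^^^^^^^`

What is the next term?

Term n consists of 3n-2 ~'s, followed by 2n+3 $'s, followed by 3n ^'s (n = 1, 2, …).
For the next term, n = 4, so the run lengths are 10, 11, 12.

~~~~~~~~~~$$$$$$$$$$$^^^^^^^^^^^^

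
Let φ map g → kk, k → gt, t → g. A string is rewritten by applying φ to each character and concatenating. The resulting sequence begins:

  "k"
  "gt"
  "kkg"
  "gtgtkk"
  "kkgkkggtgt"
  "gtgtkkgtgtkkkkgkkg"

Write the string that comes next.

kkgkkggtgtkkgkkggtgtgtgtkkgtgtkk

Replace each of the 18 characters of gtgtkkgtgtkkkkgkkg in place — kk g kk g gt gt kk g kk g gt gt gt gt kk gt gt kk — and concatenate.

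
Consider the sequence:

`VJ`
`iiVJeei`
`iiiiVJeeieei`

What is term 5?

s(k+1) = ii·s(k)·eei, so each term gains ii as a prefix and eei as a suffix.
From iiiiVJeeieei, 2 further steps: iiiiVJeeieei → iiiiiiVJeeieeieei → (answer).

iiiiiiiiVJeeieeieeieei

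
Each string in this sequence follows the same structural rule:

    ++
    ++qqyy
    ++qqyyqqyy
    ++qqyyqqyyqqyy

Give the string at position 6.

++qqyyqqyyqqyyqqyyqqyy

The strings grow by a fixed suffix qqyy each time.
From ++qqyyqqyyqqyy, 2 further steps: ++qqyyqqyyqqyy → ++qqyyqqyyqqyyqqyy → (answer).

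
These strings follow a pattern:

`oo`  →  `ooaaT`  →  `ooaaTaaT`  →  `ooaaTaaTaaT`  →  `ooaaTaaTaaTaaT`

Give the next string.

The strings grow by a fixed suffix aaT each time.
So the next term is ooaaTaaTaaTaaT·aaT.

ooaaTaaTaaTaaTaaT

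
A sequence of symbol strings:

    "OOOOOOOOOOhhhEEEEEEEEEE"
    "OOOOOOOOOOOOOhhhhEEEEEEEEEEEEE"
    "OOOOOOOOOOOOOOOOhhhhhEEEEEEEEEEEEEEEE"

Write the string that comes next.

OOOOOOOOOOOOOOOOOOOhhhhhhEEEEEEEEEEEEEEEEEEE

The n-th term is 3n+1 O's then n h's then 3n+1 E's, where the shown terms are n = 3, 4, 5.
Setting n = 6 gives 19, 6, 19 characters in each block.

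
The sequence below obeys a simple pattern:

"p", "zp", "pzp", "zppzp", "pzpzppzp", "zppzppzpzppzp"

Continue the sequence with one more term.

pzpzppzpzppzppzpzppzp

This is a Fibonacci-style word recurrence s(k) = s(k−2)·s(k−1): e.g. p·zp = pzp.
Continuing: pzpzppzp · zppzppzpzppzp gives term 7.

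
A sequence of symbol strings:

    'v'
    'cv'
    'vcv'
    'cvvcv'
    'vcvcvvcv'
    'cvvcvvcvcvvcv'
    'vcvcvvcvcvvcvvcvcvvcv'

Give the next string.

This is a Fibonacci-style word recurrence s(k) = s(k−2)·s(k−1): e.g. v·cv = vcv.
The next term joins cvvcvvcvcvvcv and vcvcvvcvcvvcvvcvcvvcv.

cvvcvvcvcvvcvvcvcvvcvcvvcvvcvcvvcv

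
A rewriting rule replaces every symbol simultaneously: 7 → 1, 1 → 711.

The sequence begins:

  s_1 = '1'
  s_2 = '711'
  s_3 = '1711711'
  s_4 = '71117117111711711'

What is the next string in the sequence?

17117117111711711171171171117117111711711

Replace each of the 17 characters of 71117117111711711 in place — 1 711 711 711 1 711 711 1 711 711 711 1 711 711 1 711 711 — and concatenate.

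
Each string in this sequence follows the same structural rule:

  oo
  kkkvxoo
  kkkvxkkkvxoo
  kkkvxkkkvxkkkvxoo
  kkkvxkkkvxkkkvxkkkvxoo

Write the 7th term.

The strings grow by a fixed prefix kkkvx each time.
From kkkvxkkkvxkkkvxkkkvxoo, 2 further steps: kkkvxkkkvxkkkvxkkkvxoo → kkkvxkkkvxkkkvxkkkvxkkkvxoo → (answer).

kkkvxkkkvxkkkvxkkkvxkkkvxkkkvxoo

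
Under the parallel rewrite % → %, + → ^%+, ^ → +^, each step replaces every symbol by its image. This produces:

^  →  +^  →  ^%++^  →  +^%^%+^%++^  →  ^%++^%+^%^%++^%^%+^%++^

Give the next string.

φ(^%++^%+^%^%++^%^%+^%++^) expands symbol-by-symbol to +^ % ^%+ ^%+ +^ % ^%+ +^ % +^ % ^%+ ^%+ +^ % +^ % ^%+ +^ % ^%+ ^%+ +^; joining the 23 pieces gives the next term.

+^%^%+^%++^%^%++^%+^%^%+^%++^%+^%^%++^%^%+^%++^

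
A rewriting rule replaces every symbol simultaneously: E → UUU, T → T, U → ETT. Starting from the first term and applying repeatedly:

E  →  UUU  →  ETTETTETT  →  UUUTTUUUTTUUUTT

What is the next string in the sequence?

ETTETTETTTTETTETTETTTTETTETTETTTT

Replace each of the 15 characters of UUUTTUUUTTUUUTT in place — ETT ETT ETT T T ETT ETT ETT T T ETT ETT ETT T T — and concatenate.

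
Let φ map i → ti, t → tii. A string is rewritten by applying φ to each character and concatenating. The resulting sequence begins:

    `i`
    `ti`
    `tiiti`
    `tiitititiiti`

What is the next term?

Apply φ to tiitititiiti symbol by symbol: t→tii, i→ti, i→ti, t→tii, i→ti, t→tii, i→ti, t→tii, i→ti, i→ti, t→tii, i→ti; joined: tii ti ti tii ti tii ti tii ti ti tii ti.

tiitititiititiititiitititiiti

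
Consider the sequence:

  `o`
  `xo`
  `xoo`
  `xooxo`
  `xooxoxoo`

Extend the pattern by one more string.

Each term (from the third on) is the previous term followed by the one before it: term 3 = xo·o = xoo.
The next term joins xooxoxoo and xooxo.

xooxoxooxooxo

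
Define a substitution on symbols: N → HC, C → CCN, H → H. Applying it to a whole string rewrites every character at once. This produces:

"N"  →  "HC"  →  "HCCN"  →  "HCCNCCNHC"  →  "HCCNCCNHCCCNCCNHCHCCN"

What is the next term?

HCCNCCNHCCCNCCNHCHCCNCCNCCNHCCCNCCNHCHCCNHCCNCCNHC

Applying the rule to each of the 21 symbols of HCCNCCNHCCCNCCNHCHCCN gives the pieces H CCN CCN HC CCN CCN HC H CCN CCN CCN HC CCN CCN HC H CCN H CCN CCN HC, which concatenate to the answer.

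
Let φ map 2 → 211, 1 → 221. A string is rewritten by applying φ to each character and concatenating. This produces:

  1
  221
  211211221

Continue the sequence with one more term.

Rewriting each symbol of 211211221: 2→211, 1→221, 1→221, 2→211, 1→221, 1→221, 2→211, 2→211, 1→221, which concatenates to 211 221 221 211 221 221 211 211 221.

211221221211221221211211221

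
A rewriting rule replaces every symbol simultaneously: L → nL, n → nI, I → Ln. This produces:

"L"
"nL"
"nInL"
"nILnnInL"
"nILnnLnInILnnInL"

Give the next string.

Replace each of the 16 characters of nILnnLnInILnnInL in place — nI Ln nL nI nI nL nI Ln nI Ln nL nI nI Ln nI nL — and concatenate.

nILnnLnInInLnILnnILnnLnInILnnInL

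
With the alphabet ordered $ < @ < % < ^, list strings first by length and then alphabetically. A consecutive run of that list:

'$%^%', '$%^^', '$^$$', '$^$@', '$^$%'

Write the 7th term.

Stepping forward 2 times from $^$%: $^$% → $^$^, then the target.

$^@$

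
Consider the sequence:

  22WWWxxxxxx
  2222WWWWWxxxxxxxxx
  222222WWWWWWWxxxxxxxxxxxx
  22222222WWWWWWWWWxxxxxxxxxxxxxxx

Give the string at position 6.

222222222222WWWWWWWWWWWWWxxxxxxxxxxxxxxxxxxxxx

The n-th term is 2n 2's then 2n+1 W's then 3n+3 x's (n = 1, 2, …).
Setting n = 6 gives 12, 13, 21 characters in each block.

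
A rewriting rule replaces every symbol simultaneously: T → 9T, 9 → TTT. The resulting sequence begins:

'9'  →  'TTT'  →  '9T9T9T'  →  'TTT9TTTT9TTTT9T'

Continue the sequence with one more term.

9T9T9TTTT9T9T9T9TTTT9T9T9T9TTTT9T

Replace each of the 15 characters of TTT9TTTT9TTTT9T in place — 9T 9T 9T TTT 9T 9T 9T 9T TTT 9T 9T 9T 9T TTT 9T — and concatenate.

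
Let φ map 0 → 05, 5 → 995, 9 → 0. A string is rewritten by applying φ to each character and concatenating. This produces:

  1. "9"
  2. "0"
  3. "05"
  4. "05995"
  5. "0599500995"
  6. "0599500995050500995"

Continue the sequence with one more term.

Rewriting the 19 symbols of 0599500995050500995 one by one yields 05 995 0 0 995 05 05 0 0 995 05 995 05 995 05 05 0 0 995; concatenated:

05995009950505009950599505995050500995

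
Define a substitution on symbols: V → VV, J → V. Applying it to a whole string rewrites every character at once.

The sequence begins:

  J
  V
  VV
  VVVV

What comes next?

VVVVVVVV

Apply φ to VVVV symbol by symbol: V→VV, V→VV, V→VV, V→VV; joined: VV VV VV VV.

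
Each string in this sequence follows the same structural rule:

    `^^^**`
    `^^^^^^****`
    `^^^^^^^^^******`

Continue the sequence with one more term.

Each string has the form ^^{3n} *^{2n} (n = 1, 2, …).
At n = 4 the blocks have lengths 12, 8.

^^^^^^^^^^^^********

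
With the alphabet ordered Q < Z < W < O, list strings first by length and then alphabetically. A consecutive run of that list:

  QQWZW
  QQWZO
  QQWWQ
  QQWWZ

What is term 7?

Advancing 3 positions from QQWWZ through QQWWZ → QQWWW → QQWWO reaches term 7.

QQWOQ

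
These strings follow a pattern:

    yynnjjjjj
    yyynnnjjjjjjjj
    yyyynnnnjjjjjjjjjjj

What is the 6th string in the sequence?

Each string has the form y^{n} n^{n} j^{3n-1}, where the shown terms are n = 2, 3, 4.
Setting n = 7 gives 7, 7, 20 characters in each block.

yyyyyyynnnnnnnjjjjjjjjjjjjjjjjjjjj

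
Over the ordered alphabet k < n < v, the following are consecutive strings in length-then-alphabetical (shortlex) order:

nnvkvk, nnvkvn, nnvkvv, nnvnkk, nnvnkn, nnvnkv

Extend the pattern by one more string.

The successor of nnvnkv increments the rightmost position that isn't already v and resets every position after it to k.

nnvnnk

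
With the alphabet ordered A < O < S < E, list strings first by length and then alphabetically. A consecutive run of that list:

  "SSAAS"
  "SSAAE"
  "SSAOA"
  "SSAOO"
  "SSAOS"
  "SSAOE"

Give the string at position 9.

Stepping forward 3 times from SSAOE: SSAOE → SSASA → SSASO, then the target.

SSASS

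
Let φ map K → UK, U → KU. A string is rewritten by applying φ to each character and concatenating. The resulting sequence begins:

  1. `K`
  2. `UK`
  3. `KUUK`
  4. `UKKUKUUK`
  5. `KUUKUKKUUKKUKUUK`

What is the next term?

φ(KUUKUKKUUKKUKUUK) expands symbol-by-symbol to UK KU KU UK KU UK UK KU KU UK UK KU UK KU KU UK; joining the 16 pieces gives the next term.

UKKUKUUKKUUKUKKUKUUKUKKUUKKUKUUK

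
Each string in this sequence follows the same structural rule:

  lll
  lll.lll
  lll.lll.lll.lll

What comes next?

lll.lll.lll.lll.lll.lll.lll.lll

s(k+1) = s(k)·.·s(k) — each term doubles the last with '.' between the halves.
One more doubling of lll.lll.lll.lll gives the answer.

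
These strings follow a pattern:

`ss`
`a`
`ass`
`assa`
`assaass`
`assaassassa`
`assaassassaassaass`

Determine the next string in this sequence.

assaassassaassaassassaassassa

From term 3 onward, concatenate the last term with the second-to-last: a·ss = ass, ass·a = assa, …
The next term joins assaassassaassaass and assaassassa.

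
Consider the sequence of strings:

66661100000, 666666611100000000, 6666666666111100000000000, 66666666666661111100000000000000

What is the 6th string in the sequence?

Term n consists of 3n+1 6's, followed by n+1 1's, followed by 3n+2 0's (n = 1, 2, …).
At n = 6 the blocks have lengths 19, 7, 20.

6666666666666666666111111100000000000000000000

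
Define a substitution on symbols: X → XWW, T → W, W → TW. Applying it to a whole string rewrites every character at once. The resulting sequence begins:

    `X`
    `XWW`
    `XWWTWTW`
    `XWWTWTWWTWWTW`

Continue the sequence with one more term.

XWWTWTWWTWWTWTWWTWTWWTW

φ(XWWTWTWWTWWTW) expands symbol-by-symbol to XWW TW TW W TW W TW TW W TW TW W TW; joining the 13 pieces gives the next term.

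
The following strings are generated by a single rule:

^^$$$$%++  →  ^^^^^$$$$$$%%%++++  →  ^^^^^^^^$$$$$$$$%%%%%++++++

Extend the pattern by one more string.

^^^^^^^^^^^$$$$$$$$$$%%%%%%%++++++++

Each string has the form ^^{3n-1} $^{2n+2} %^{2n-1} +^{2n} (n = 1, 2, …).
At n = 4 the blocks have lengths 11, 10, 7, 8.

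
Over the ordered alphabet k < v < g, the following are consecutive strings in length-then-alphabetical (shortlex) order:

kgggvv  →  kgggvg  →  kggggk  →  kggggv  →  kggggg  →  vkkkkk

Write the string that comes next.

Find the rightmost character of vkkkkk below g, bump it to the next letter, and reset everything to its right to k.

vkkkkv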